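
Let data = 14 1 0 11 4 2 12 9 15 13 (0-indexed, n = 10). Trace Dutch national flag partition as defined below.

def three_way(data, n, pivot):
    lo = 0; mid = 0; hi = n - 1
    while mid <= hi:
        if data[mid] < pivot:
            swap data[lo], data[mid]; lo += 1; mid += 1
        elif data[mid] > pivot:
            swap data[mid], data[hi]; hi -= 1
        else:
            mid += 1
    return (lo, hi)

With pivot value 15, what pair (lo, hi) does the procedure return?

(9, 9)

lo=0 mid=0 hi=9
14<15: swap(0,0), lo=1 mid=1 ⇒ 14 1 0 11 4 2 12 9 15 13
1<15: swap(1,1), lo=2 mid=2 ⇒ 14 1 0 11 4 2 12 9 15 13
0<15: swap(2,2), lo=3 mid=3 ⇒ 14 1 0 11 4 2 12 9 15 13
11<15: swap(3,3), lo=4 mid=4 ⇒ 14 1 0 11 4 2 12 9 15 13
4<15: swap(4,4), lo=5 mid=5 ⇒ 14 1 0 11 4 2 12 9 15 13
2<15: swap(5,5), lo=6 mid=6 ⇒ 14 1 0 11 4 2 12 9 15 13
12<15: swap(6,6), lo=7 mid=7 ⇒ 14 1 0 11 4 2 12 9 15 13
9<15: swap(7,7), lo=8 mid=8 ⇒ 14 1 0 11 4 2 12 9 15 13
15=15: mid=9
13<15: swap(8,9), lo=9 mid=10 ⇒ 14 1 0 11 4 2 12 9 13 15
done. lo=9 hi=9; data=14 1 0 11 4 2 12 9 13 15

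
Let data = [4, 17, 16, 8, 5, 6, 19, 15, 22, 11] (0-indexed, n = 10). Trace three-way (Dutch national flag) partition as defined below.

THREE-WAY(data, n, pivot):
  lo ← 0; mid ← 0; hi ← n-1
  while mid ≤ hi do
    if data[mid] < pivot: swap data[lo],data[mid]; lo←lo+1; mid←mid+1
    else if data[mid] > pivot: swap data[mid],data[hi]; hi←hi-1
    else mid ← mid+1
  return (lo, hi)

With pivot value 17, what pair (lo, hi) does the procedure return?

(7, 7)

pivot = 17; lo=0, mid=0, hi=9
data[mid]=4<17: swap data[0],data[0]; lo=1,mid=1 → [4, 17, 16, 8, 5, 6, 19, 15, 22, 11]
data[mid]=17=17: mid=2
data[mid]=16<17: swap data[1],data[2]; lo=2,mid=3 → [4, 16, 17, 8, 5, 6, 19, 15, 22, 11]
data[mid]=8<17: swap data[2],data[3]; lo=3,mid=4 → [4, 16, 8, 17, 5, 6, 19, 15, 22, 11]
data[mid]=5<17: swap data[3],data[4]; lo=4,mid=5 → [4, 16, 8, 5, 17, 6, 19, 15, 22, 11]
data[mid]=6<17: swap data[4],data[5]; lo=5,mid=6 → [4, 16, 8, 5, 6, 17, 19, 15, 22, 11]
data[mid]=19>17: swap data[6],data[9]; hi=8 → [4, 16, 8, 5, 6, 17, 11, 15, 22, 19]
data[mid]=11<17: swap data[5],data[6]; lo=6,mid=7 → [4, 16, 8, 5, 6, 11, 17, 15, 22, 19]
data[mid]=15<17: swap data[6],data[7]; lo=7,mid=8 → [4, 16, 8, 5, 6, 11, 15, 17, 22, 19]
data[mid]=22>17: swap data[8],data[8]; hi=7 → [4, 16, 8, 5, 6, 11, 15, 17, 22, 19]
end: lo=7, hi=7; data = [4, 16, 8, 5, 6, 11, 15, 17, 22, 19]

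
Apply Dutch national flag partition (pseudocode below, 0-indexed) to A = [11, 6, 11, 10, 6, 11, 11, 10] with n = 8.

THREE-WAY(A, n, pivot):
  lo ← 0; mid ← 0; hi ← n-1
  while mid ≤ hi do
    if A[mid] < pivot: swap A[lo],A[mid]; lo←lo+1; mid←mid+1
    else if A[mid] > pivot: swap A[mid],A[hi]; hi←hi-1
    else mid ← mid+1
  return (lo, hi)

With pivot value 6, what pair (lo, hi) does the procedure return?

(0, 1)

pivot = 6; lo=0, mid=0, hi=7
A[mid]=11>6: swap A[0],A[7]; hi=6 → [10, 6, 11, 10, 6, 11, 11, 11]
A[mid]=10>6: swap A[0],A[6]; hi=5 → [11, 6, 11, 10, 6, 11, 10, 11]
A[mid]=11>6: swap A[0],A[5]; hi=4 → [11, 6, 11, 10, 6, 11, 10, 11]
A[mid]=11>6: swap A[0],A[4]; hi=3 → [6, 6, 11, 10, 11, 11, 10, 11]
A[mid]=6=6: mid=1
A[mid]=6=6: mid=2
A[mid]=11>6: swap A[2],A[3]; hi=2 → [6, 6, 10, 11, 11, 11, 10, 11]
A[mid]=10>6: swap A[2],A[2]; hi=1 → [6, 6, 10, 11, 11, 11, 10, 11]
end: lo=0, hi=1; A = [6, 6, 10, 11, 11, 11, 10, 11]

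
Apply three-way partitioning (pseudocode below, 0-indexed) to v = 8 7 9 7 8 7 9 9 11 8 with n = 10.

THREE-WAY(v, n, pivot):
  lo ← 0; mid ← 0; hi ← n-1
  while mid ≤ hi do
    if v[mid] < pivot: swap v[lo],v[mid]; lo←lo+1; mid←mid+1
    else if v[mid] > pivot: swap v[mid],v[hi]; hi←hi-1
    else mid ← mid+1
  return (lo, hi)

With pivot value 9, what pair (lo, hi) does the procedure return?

pivot = 9; lo=0, mid=0, hi=9
v[mid]=8<9: swap v[0],v[0]; lo=1,mid=1 → 8 7 9 7 8 7 9 9 11 8
v[mid]=7<9: swap v[1],v[1]; lo=2,mid=2 → 8 7 9 7 8 7 9 9 11 8
v[mid]=9=9: mid=3
v[mid]=7<9: swap v[2],v[3]; lo=3,mid=4 → 8 7 7 9 8 7 9 9 11 8
v[mid]=8<9: swap v[3],v[4]; lo=4,mid=5 → 8 7 7 8 9 7 9 9 11 8
v[mid]=7<9: swap v[4],v[5]; lo=5,mid=6 → 8 7 7 8 7 9 9 9 11 8
v[mid]=9=9: mid=7
v[mid]=9=9: mid=8
v[mid]=11>9: swap v[8],v[9]; hi=8 → 8 7 7 8 7 9 9 9 8 11
v[mid]=8<9: swap v[5],v[8]; lo=6,mid=9 → 8 7 7 8 7 8 9 9 9 11
end: lo=6, hi=8; v = 8 7 7 8 7 8 9 9 9 11

(6, 8)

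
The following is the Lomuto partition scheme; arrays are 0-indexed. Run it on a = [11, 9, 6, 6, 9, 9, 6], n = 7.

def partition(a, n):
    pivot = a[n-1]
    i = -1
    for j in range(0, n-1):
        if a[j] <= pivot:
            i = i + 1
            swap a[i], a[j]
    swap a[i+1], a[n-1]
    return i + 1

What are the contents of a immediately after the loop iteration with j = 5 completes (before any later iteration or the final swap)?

pivot = a[6] = 6; i = -1
j=0: a[0]=11 > 6 → no swap
j=1: a[1]=9 > 6 → no swap
j=2: a[2]=6 ≤ 6 → i=0, swap a[0],a[2] → [6, 9, 11, 6, 9, 9, 6]
j=3: a[3]=6 ≤ 6 → i=1, swap a[1],a[3] → [6, 6, 11, 9, 9, 9, 6]
j=4: a[4]=9 > 6 → no swap
j=5: a[5]=9 > 6 → no swap
(after j=5) a = [6, 6, 11, 9, 9, 9, 6]

[6, 6, 11, 9, 9, 9, 6]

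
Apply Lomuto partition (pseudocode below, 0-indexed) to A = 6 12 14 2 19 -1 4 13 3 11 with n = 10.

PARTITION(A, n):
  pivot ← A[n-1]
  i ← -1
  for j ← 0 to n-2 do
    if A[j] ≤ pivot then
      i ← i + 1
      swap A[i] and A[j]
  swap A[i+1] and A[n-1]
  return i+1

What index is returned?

pivot=11, i=-1
j=0: 6≤11, i=0, swap(0,0) ⇒ 6 12 14 2 19 -1 4 13 3 11
j=1: 12>11, skip
j=2: 14>11, skip
j=3: 2≤11, i=1, swap(1,3) ⇒ 6 2 14 12 19 -1 4 13 3 11
j=4: 19>11, skip
j=5: -1≤11, i=2, swap(2,5) ⇒ 6 2 -1 12 19 14 4 13 3 11
j=6: 4≤11, i=3, swap(3,6) ⇒ 6 2 -1 4 19 14 12 13 3 11
j=7: 13>11, skip
j=8: 3≤11, i=4, swap(4,8) ⇒ 6 2 -1 4 3 14 12 13 19 11
swap(5,9) ⇒ 6 2 -1 4 3 11 12 13 19 14; return 5

5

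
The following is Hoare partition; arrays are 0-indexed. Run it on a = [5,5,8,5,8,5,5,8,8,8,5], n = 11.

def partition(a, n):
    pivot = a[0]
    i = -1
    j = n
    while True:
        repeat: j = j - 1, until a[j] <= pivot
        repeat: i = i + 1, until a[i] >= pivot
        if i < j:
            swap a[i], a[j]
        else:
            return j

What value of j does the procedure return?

3

pivot = a[0] = 5; i = -1, j = 11
j→10 (a[10]=5≤5), i→0 (a[0]=5≥5); i<j, swap → [5,5,8,5,8,5,5,8,8,8,5]
j→6 (a[6]=5≤5), i→1 (a[1]=5≥5); i<j, swap → [5,5,8,5,8,5,5,8,8,8,5]
j→5 (a[5]=5≤5), i→2 (a[2]=8≥5); i<j, swap → [5,5,5,5,8,8,5,8,8,8,5]
j→3, i→3; i≥j, return j=3. a = [5,5,5,5,8,8,5,8,8,8,5]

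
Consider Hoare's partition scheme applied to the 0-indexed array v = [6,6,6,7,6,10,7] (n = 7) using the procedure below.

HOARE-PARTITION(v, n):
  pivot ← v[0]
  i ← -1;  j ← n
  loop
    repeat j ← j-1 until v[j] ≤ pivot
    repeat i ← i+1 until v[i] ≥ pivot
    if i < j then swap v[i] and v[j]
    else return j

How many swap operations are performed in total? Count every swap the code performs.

2

pivot = v[0] = 6; i = -1, j = 7
j→4 (v[4]=6≤6), i→0 (v[0]=6≥6); i<j, swap → [6,6,6,7,6,10,7]
j→2 (v[2]=6≤6), i→1 (v[1]=6≥6); i<j, swap → [6,6,6,7,6,10,7]
j→1, i→2; i≥j, return j=1. v = [6,6,6,7,6,10,7]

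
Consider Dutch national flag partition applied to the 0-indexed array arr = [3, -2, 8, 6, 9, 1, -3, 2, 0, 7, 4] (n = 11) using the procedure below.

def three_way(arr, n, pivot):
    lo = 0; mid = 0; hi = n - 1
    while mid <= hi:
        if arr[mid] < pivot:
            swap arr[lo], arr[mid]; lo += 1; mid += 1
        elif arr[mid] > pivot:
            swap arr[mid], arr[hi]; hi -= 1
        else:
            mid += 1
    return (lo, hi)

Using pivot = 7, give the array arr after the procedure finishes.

[3, -2, 4, 6, 1, -3, 2, 0, 7, 9, 8]

pivot = 7; lo=0, mid=0, hi=10
arr[mid]=3<7: swap arr[0],arr[0]; lo=1,mid=1 → [3, -2, 8, 6, 9, 1, -3, 2, 0, 7, 4]
arr[mid]=-2<7: swap arr[1],arr[1]; lo=2,mid=2 → [3, -2, 8, 6, 9, 1, -3, 2, 0, 7, 4]
arr[mid]=8>7: swap arr[2],arr[10]; hi=9 → [3, -2, 4, 6, 9, 1, -3, 2, 0, 7, 8]
arr[mid]=4<7: swap arr[2],arr[2]; lo=3,mid=3 → [3, -2, 4, 6, 9, 1, -3, 2, 0, 7, 8]
arr[mid]=6<7: swap arr[3],arr[3]; lo=4,mid=4 → [3, -2, 4, 6, 9, 1, -3, 2, 0, 7, 8]
arr[mid]=9>7: swap arr[4],arr[9]; hi=8 → [3, -2, 4, 6, 7, 1, -3, 2, 0, 9, 8]
arr[mid]=7=7: mid=5
arr[mid]=1<7: swap arr[4],arr[5]; lo=5,mid=6 → [3, -2, 4, 6, 1, 7, -3, 2, 0, 9, 8]
arr[mid]=-3<7: swap arr[5],arr[6]; lo=6,mid=7 → [3, -2, 4, 6, 1, -3, 7, 2, 0, 9, 8]
arr[mid]=2<7: swap arr[6],arr[7]; lo=7,mid=8 → [3, -2, 4, 6, 1, -3, 2, 7, 0, 9, 8]
arr[mid]=0<7: swap arr[7],arr[8]; lo=8,mid=9 → [3, -2, 4, 6, 1, -3, 2, 0, 7, 9, 8]
end: lo=8, hi=8; arr = [3, -2, 4, 6, 1, -3, 2, 0, 7, 9, 8]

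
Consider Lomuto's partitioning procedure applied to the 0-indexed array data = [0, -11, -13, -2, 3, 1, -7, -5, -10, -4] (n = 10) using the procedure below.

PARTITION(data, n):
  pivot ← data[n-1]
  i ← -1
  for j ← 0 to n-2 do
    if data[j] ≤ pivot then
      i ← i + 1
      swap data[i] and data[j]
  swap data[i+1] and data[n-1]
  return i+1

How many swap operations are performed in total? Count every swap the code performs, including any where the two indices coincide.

6

pivot=-4, i=-1
j=0: 0>-4, skip
j=1: -11≤-4, i=0, swap(0,1) ⇒ [-11, 0, -13, -2, 3, 1, -7, -5, -10, -4]
j=2: -13≤-4, i=1, swap(1,2) ⇒ [-11, -13, 0, -2, 3, 1, -7, -5, -10, -4]
j=3: -2>-4, skip
j=4: 3>-4, skip
j=5: 1>-4, skip
j=6: -7≤-4, i=2, swap(2,6) ⇒ [-11, -13, -7, -2, 3, 1, 0, -5, -10, -4]
j=7: -5≤-4, i=3, swap(3,7) ⇒ [-11, -13, -7, -5, 3, 1, 0, -2, -10, -4]
j=8: -10≤-4, i=4, swap(4,8) ⇒ [-11, -13, -7, -5, -10, 1, 0, -2, 3, -4]
swap(5,9) ⇒ [-11, -13, -7, -5, -10, -4, 0, -2, 3, 1]; return 5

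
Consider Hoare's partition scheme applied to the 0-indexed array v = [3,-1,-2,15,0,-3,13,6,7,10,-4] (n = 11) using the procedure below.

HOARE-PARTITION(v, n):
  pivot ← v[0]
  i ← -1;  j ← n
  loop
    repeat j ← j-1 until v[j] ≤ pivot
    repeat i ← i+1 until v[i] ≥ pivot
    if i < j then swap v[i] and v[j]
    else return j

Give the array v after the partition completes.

pivot=3
j stops at 10 (-4), i stops at 0 (3); swap ⇒ [-4,-1,-2,15,0,-3,13,6,7,10,3]
j stops at 5 (-3), i stops at 3 (15); swap ⇒ [-4,-1,-2,-3,0,15,13,6,7,10,3]
j stops at 4, i stops at 5; i≥j ⇒ return 4. v=[-4,-1,-2,-3,0,15,13,6,7,10,3]

[-4,-1,-2,-3,0,15,13,6,7,10,3]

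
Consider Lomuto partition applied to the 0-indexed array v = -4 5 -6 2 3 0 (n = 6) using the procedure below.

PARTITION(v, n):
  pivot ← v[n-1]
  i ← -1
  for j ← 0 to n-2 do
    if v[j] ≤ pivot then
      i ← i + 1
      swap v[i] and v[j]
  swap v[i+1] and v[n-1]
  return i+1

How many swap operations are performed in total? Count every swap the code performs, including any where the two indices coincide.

3

pivot = v[5] = 0; i = -1
j=0: v[0]=-4 ≤ 0 → i=0, swap v[0],v[0] (no change) → -4 5 -6 2 3 0
j=1: v[1]=5 > 0 → no swap
j=2: v[2]=-6 ≤ 0 → i=1, swap v[1],v[2] → -4 -6 5 2 3 0
j=3: v[3]=2 > 0 → no swap
j=4: v[4]=3 > 0 → no swap
final swap v[2],v[5] → -4 -6 0 2 3 5; return 2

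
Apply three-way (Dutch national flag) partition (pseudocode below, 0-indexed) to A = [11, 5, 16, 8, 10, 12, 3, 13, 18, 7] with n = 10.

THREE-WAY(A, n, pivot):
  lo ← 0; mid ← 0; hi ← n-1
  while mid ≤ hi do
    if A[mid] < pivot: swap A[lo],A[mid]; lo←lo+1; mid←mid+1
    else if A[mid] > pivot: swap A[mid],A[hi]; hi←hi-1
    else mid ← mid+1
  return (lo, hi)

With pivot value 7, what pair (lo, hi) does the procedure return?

lo=0 mid=0 hi=9
11>7: swap(0,9), hi=8 ⇒ [7, 5, 16, 8, 10, 12, 3, 13, 18, 11]
7=7: mid=1
5<7: swap(0,1), lo=1 mid=2 ⇒ [5, 7, 16, 8, 10, 12, 3, 13, 18, 11]
16>7: swap(2,8), hi=7 ⇒ [5, 7, 18, 8, 10, 12, 3, 13, 16, 11]
18>7: swap(2,7), hi=6 ⇒ [5, 7, 13, 8, 10, 12, 3, 18, 16, 11]
13>7: swap(2,6), hi=5 ⇒ [5, 7, 3, 8, 10, 12, 13, 18, 16, 11]
3<7: swap(1,2), lo=2 mid=3 ⇒ [5, 3, 7, 8, 10, 12, 13, 18, 16, 11]
8>7: swap(3,5), hi=4 ⇒ [5, 3, 7, 12, 10, 8, 13, 18, 16, 11]
12>7: swap(3,4), hi=3 ⇒ [5, 3, 7, 10, 12, 8, 13, 18, 16, 11]
10>7: swap(3,3), hi=2 ⇒ [5, 3, 7, 10, 12, 8, 13, 18, 16, 11]
done. lo=2 hi=2; A=[5, 3, 7, 10, 12, 8, 13, 18, 16, 11]

(2, 2)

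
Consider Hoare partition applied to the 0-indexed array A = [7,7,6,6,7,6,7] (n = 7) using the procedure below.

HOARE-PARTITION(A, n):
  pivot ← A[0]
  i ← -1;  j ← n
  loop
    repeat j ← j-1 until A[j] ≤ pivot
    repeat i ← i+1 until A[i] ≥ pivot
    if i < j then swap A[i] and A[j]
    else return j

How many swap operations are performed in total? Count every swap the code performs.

pivot = A[0] = 7; i = -1, j = 7
j→6 (A[6]=7≤7), i→0 (A[0]=7≥7); i<j, swap → [7,7,6,6,7,6,7]
j→5 (A[5]=6≤7), i→1 (A[1]=7≥7); i<j, swap → [7,6,6,6,7,7,7]
j→4, i→4; i≥j, return j=4. A = [7,6,6,6,7,7,7]

2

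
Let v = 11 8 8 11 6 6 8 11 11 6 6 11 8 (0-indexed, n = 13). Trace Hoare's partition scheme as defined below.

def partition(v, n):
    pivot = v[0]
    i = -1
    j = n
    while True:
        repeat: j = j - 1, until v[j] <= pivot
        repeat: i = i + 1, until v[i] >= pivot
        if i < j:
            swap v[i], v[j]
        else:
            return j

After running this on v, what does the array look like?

pivot = v[0] = 11; i = -1, j = 13
j→12 (v[12]=8≤11), i→0 (v[0]=11≥11); i<j, swap → 8 8 8 11 6 6 8 11 11 6 6 11 11
j→11 (v[11]=11≤11), i→3 (v[3]=11≥11); i<j, swap → 8 8 8 11 6 6 8 11 11 6 6 11 11
j→10 (v[10]=6≤11), i→7 (v[7]=11≥11); i<j, swap → 8 8 8 11 6 6 8 6 11 6 11 11 11
j→9 (v[9]=6≤11), i→8 (v[8]=11≥11); i<j, swap → 8 8 8 11 6 6 8 6 6 11 11 11 11
j→8, i→9; i≥j, return j=8. v = 8 8 8 11 6 6 8 6 6 11 11 11 11

8 8 8 11 6 6 8 6 6 11 11 11 11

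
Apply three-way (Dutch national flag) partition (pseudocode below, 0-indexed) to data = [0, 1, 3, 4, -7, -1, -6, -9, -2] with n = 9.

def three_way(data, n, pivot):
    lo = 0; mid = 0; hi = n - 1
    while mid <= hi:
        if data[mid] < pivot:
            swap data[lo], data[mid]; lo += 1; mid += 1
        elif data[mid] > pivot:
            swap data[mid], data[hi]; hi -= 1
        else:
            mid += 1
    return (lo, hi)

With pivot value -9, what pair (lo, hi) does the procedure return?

(0, 0)

pivot = -9; lo=0, mid=0, hi=8
data[mid]=0>-9: swap data[0],data[8]; hi=7 → [-2, 1, 3, 4, -7, -1, -6, -9, 0]
data[mid]=-2>-9: swap data[0],data[7]; hi=6 → [-9, 1, 3, 4, -7, -1, -6, -2, 0]
data[mid]=-9=-9: mid=1
data[mid]=1>-9: swap data[1],data[6]; hi=5 → [-9, -6, 3, 4, -7, -1, 1, -2, 0]
data[mid]=-6>-9: swap data[1],data[5]; hi=4 → [-9, -1, 3, 4, -7, -6, 1, -2, 0]
data[mid]=-1>-9: swap data[1],data[4]; hi=3 → [-9, -7, 3, 4, -1, -6, 1, -2, 0]
data[mid]=-7>-9: swap data[1],data[3]; hi=2 → [-9, 4, 3, -7, -1, -6, 1, -2, 0]
data[mid]=4>-9: swap data[1],data[2]; hi=1 → [-9, 3, 4, -7, -1, -6, 1, -2, 0]
data[mid]=3>-9: swap data[1],data[1]; hi=0 → [-9, 3, 4, -7, -1, -6, 1, -2, 0]
end: lo=0, hi=0; data = [-9, 3, 4, -7, -1, -6, 1, -2, 0]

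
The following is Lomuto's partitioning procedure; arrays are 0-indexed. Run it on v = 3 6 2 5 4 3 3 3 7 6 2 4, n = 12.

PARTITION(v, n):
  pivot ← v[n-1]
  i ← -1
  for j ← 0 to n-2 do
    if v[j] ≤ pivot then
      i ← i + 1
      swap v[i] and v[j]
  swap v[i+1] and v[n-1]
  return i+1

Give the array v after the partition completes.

3 2 4 3 3 3 2 4 7 6 6 5

pivot=4, i=-1
j=0: 3≤4, i=0, swap(0,0) ⇒ 3 6 2 5 4 3 3 3 7 6 2 4
j=1: 6>4, skip
j=2: 2≤4, i=1, swap(1,2) ⇒ 3 2 6 5 4 3 3 3 7 6 2 4
j=3: 5>4, skip
j=4: 4≤4, i=2, swap(2,4) ⇒ 3 2 4 5 6 3 3 3 7 6 2 4
j=5: 3≤4, i=3, swap(3,5) ⇒ 3 2 4 3 6 5 3 3 7 6 2 4
j=6: 3≤4, i=4, swap(4,6) ⇒ 3 2 4 3 3 5 6 3 7 6 2 4
j=7: 3≤4, i=5, swap(5,7) ⇒ 3 2 4 3 3 3 6 5 7 6 2 4
j=8: 7>4, skip
j=9: 6>4, skip
j=10: 2≤4, i=6, swap(6,10) ⇒ 3 2 4 3 3 3 2 5 7 6 6 4
swap(7,11) ⇒ 3 2 4 3 3 3 2 4 7 6 6 5; return 7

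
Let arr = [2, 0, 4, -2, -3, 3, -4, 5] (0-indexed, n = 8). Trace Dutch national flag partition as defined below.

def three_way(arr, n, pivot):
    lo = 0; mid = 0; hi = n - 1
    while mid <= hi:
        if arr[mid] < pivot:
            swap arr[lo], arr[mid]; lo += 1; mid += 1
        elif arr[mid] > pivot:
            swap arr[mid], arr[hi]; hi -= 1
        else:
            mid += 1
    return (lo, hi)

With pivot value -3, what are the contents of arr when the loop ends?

[-4, -3, -2, 4, 3, 0, 5, 2]

pivot = -3; lo=0, mid=0, hi=7
arr[mid]=2>-3: swap arr[0],arr[7]; hi=6 → [5, 0, 4, -2, -3, 3, -4, 2]
arr[mid]=5>-3: swap arr[0],arr[6]; hi=5 → [-4, 0, 4, -2, -3, 3, 5, 2]
arr[mid]=-4<-3: swap arr[0],arr[0]; lo=1,mid=1 → [-4, 0, 4, -2, -3, 3, 5, 2]
arr[mid]=0>-3: swap arr[1],arr[5]; hi=4 → [-4, 3, 4, -2, -3, 0, 5, 2]
arr[mid]=3>-3: swap arr[1],arr[4]; hi=3 → [-4, -3, 4, -2, 3, 0, 5, 2]
arr[mid]=-3=-3: mid=2
arr[mid]=4>-3: swap arr[2],arr[3]; hi=2 → [-4, -3, -2, 4, 3, 0, 5, 2]
arr[mid]=-2>-3: swap arr[2],arr[2]; hi=1 → [-4, -3, -2, 4, 3, 0, 5, 2]
end: lo=1, hi=1; arr = [-4, -3, -2, 4, 3, 0, 5, 2]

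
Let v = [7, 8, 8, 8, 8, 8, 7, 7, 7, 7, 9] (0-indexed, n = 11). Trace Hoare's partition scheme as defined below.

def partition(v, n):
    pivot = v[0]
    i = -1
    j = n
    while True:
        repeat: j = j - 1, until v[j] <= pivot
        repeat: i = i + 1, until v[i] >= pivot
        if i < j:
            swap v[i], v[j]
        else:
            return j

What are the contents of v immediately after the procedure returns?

pivot = v[0] = 7; i = -1, j = 11
j→9 (v[9]=7≤7), i→0 (v[0]=7≥7); i<j, swap → [7, 8, 8, 8, 8, 8, 7, 7, 7, 7, 9]
j→8 (v[8]=7≤7), i→1 (v[1]=8≥7); i<j, swap → [7, 7, 8, 8, 8, 8, 7, 7, 8, 7, 9]
j→7 (v[7]=7≤7), i→2 (v[2]=8≥7); i<j, swap → [7, 7, 7, 8, 8, 8, 7, 8, 8, 7, 9]
j→6 (v[6]=7≤7), i→3 (v[3]=8≥7); i<j, swap → [7, 7, 7, 7, 8, 8, 8, 8, 8, 7, 9]
j→3, i→4; i≥j, return j=3. v = [7, 7, 7, 7, 8, 8, 8, 8, 8, 7, 9]

[7, 7, 7, 7, 8, 8, 8, 8, 8, 7, 9]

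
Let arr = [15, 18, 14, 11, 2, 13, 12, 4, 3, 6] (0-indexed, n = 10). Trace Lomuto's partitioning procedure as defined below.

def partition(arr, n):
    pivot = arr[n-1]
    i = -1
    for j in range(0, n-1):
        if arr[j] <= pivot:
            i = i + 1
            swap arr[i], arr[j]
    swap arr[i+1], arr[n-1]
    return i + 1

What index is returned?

pivot = arr[9] = 6; i = -1
j=0: arr[0]=15 > 6 → no swap
j=1: arr[1]=18 > 6 → no swap
j=2: arr[2]=14 > 6 → no swap
j=3: arr[3]=11 > 6 → no swap
j=4: arr[4]=2 ≤ 6 → i=0, swap arr[0],arr[4] → [2, 18, 14, 11, 15, 13, 12, 4, 3, 6]
j=5: arr[5]=13 > 6 → no swap
j=6: arr[6]=12 > 6 → no swap
j=7: arr[7]=4 ≤ 6 → i=1, swap arr[1],arr[7] → [2, 4, 14, 11, 15, 13, 12, 18, 3, 6]
j=8: arr[8]=3 ≤ 6 → i=2, swap arr[2],arr[8] → [2, 4, 3, 11, 15, 13, 12, 18, 14, 6]
final swap arr[3],arr[9] → [2, 4, 3, 6, 15, 13, 12, 18, 14, 11]; return 3

3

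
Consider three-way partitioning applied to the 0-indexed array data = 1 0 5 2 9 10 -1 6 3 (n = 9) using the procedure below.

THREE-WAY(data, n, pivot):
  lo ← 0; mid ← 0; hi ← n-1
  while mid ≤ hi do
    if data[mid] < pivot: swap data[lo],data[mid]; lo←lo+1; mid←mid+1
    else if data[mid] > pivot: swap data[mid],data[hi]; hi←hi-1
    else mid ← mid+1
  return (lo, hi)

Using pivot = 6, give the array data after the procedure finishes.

lo=0 mid=0 hi=8
1<6: swap(0,0), lo=1 mid=1 ⇒ 1 0 5 2 9 10 -1 6 3
0<6: swap(1,1), lo=2 mid=2 ⇒ 1 0 5 2 9 10 -1 6 3
5<6: swap(2,2), lo=3 mid=3 ⇒ 1 0 5 2 9 10 -1 6 3
2<6: swap(3,3), lo=4 mid=4 ⇒ 1 0 5 2 9 10 -1 6 3
9>6: swap(4,8), hi=7 ⇒ 1 0 5 2 3 10 -1 6 9
3<6: swap(4,4), lo=5 mid=5 ⇒ 1 0 5 2 3 10 -1 6 9
10>6: swap(5,7), hi=6 ⇒ 1 0 5 2 3 6 -1 10 9
6=6: mid=6
-1<6: swap(5,6), lo=6 mid=7 ⇒ 1 0 5 2 3 -1 6 10 9
done. lo=6 hi=6; data=1 0 5 2 3 -1 6 10 9

1 0 5 2 3 -1 6 10 9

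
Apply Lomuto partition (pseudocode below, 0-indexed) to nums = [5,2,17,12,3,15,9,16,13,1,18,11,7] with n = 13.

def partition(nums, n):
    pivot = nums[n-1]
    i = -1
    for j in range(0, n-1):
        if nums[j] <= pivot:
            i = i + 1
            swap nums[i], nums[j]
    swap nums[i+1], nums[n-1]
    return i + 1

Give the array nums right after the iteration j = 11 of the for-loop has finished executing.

[5,2,3,1,17,15,9,16,13,12,18,11,7]

pivot = nums[12] = 7; i = -1
j=0: nums[0]=5 ≤ 7 → i=0, swap nums[0],nums[0] (no change) → [5,2,17,12,3,15,9,16,13,1,18,11,7]
j=1: nums[1]=2 ≤ 7 → i=1, swap nums[1],nums[1] (no change) → [5,2,17,12,3,15,9,16,13,1,18,11,7]
j=2: nums[2]=17 > 7 → no swap
j=3: nums[3]=12 > 7 → no swap
j=4: nums[4]=3 ≤ 7 → i=2, swap nums[2],nums[4] → [5,2,3,12,17,15,9,16,13,1,18,11,7]
j=5: nums[5]=15 > 7 → no swap
j=6: nums[6]=9 > 7 → no swap
j=7: nums[7]=16 > 7 → no swap
j=8: nums[8]=13 > 7 → no swap
j=9: nums[9]=1 ≤ 7 → i=3, swap nums[3],nums[9] → [5,2,3,1,17,15,9,16,13,12,18,11,7]
j=10: nums[10]=18 > 7 → no swap
j=11: nums[11]=11 > 7 → no swap
(after j=11) nums = [5,2,3,1,17,15,9,16,13,12,18,11,7]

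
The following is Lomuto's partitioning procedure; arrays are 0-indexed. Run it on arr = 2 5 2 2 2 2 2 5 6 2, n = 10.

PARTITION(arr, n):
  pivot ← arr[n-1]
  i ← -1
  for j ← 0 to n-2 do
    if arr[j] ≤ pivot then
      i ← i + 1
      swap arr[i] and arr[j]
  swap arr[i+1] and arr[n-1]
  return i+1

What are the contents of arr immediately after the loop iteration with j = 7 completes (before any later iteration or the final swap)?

2 2 2 2 2 2 5 5 6 2

pivot = arr[9] = 2; i = -1
j=0: arr[0]=2 ≤ 2 → i=0, swap arr[0],arr[0] (no change) → 2 5 2 2 2 2 2 5 6 2
j=1: arr[1]=5 > 2 → no swap
j=2: arr[2]=2 ≤ 2 → i=1, swap arr[1],arr[2] → 2 2 5 2 2 2 2 5 6 2
j=3: arr[3]=2 ≤ 2 → i=2, swap arr[2],arr[3] → 2 2 2 5 2 2 2 5 6 2
j=4: arr[4]=2 ≤ 2 → i=3, swap arr[3],arr[4] → 2 2 2 2 5 2 2 5 6 2
j=5: arr[5]=2 ≤ 2 → i=4, swap arr[4],arr[5] → 2 2 2 2 2 5 2 5 6 2
j=6: arr[6]=2 ≤ 2 → i=5, swap arr[5],arr[6] → 2 2 2 2 2 2 5 5 6 2
j=7: arr[7]=5 > 2 → no swap
(after j=7) arr = 2 2 2 2 2 2 5 5 6 2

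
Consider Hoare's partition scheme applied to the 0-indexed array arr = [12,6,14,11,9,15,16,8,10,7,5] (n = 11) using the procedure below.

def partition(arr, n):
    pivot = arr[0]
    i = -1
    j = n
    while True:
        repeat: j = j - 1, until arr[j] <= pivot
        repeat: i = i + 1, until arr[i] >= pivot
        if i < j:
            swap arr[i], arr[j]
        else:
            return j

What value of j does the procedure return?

6

pivot = arr[0] = 12; i = -1, j = 11
j→10 (arr[10]=5≤12), i→0 (arr[0]=12≥12); i<j, swap → [5,6,14,11,9,15,16,8,10,7,12]
j→9 (arr[9]=7≤12), i→2 (arr[2]=14≥12); i<j, swap → [5,6,7,11,9,15,16,8,10,14,12]
j→8 (arr[8]=10≤12), i→5 (arr[5]=15≥12); i<j, swap → [5,6,7,11,9,10,16,8,15,14,12]
j→7 (arr[7]=8≤12), i→6 (arr[6]=16≥12); i<j, swap → [5,6,7,11,9,10,8,16,15,14,12]
j→6, i→7; i≥j, return j=6. arr = [5,6,7,11,9,10,8,16,15,14,12]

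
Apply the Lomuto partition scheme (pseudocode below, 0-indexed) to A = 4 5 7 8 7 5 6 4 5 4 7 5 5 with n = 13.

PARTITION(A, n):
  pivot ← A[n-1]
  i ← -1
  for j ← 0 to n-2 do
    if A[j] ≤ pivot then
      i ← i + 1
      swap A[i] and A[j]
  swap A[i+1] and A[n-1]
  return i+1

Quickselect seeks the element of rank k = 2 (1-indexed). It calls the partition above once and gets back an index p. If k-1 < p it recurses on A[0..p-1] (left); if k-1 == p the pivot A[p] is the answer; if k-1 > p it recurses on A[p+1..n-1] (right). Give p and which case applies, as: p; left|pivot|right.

pivot=5, i=-1
j=0: 4≤5, i=0, swap(0,0) ⇒ 4 5 7 8 7 5 6 4 5 4 7 5 5
j=1: 5≤5, i=1, swap(1,1) ⇒ 4 5 7 8 7 5 6 4 5 4 7 5 5
j=2: 7>5, skip
j=3: 8>5, skip
j=4: 7>5, skip
j=5: 5≤5, i=2, swap(2,5) ⇒ 4 5 5 8 7 7 6 4 5 4 7 5 5
j=6: 6>5, skip
j=7: 4≤5, i=3, swap(3,7) ⇒ 4 5 5 4 7 7 6 8 5 4 7 5 5
j=8: 5≤5, i=4, swap(4,8) ⇒ 4 5 5 4 5 7 6 8 7 4 7 5 5
j=9: 4≤5, i=5, swap(5,9) ⇒ 4 5 5 4 5 4 6 8 7 7 7 5 5
j=10: 7>5, skip
j=11: 5≤5, i=6, swap(6,11) ⇒ 4 5 5 4 5 4 5 8 7 7 7 6 5
swap(7,12) ⇒ 4 5 5 4 5 4 5 5 7 7 7 6 8; return 7
p = 7; k-1 = 1 < 7 ⇒ left

7; left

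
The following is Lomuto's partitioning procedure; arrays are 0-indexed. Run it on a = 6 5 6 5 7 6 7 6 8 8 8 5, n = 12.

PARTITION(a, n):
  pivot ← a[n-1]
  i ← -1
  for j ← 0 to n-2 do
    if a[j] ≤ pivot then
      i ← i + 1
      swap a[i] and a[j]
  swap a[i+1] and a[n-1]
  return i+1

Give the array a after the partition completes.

pivot=5, i=-1
j=0: 6>5, skip
j=1: 5≤5, i=0, swap(0,1) ⇒ 5 6 6 5 7 6 7 6 8 8 8 5
j=2: 6>5, skip
j=3: 5≤5, i=1, swap(1,3) ⇒ 5 5 6 6 7 6 7 6 8 8 8 5
j=4: 7>5, skip
j=5: 6>5, skip
j=6: 7>5, skip
j=7: 6>5, skip
j=8: 8>5, skip
j=9: 8>5, skip
j=10: 8>5, skip
swap(2,11) ⇒ 5 5 5 6 7 6 7 6 8 8 8 6; return 2

5 5 5 6 7 6 7 6 8 8 8 6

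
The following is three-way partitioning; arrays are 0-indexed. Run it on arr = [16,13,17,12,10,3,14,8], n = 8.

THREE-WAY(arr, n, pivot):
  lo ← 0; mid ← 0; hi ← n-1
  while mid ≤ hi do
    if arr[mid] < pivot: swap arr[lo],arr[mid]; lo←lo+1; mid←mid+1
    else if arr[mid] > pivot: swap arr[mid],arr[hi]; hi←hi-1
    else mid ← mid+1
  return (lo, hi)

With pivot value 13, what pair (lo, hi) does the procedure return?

lo=0 mid=0 hi=7
16>13: swap(0,7), hi=6 ⇒ [8,13,17,12,10,3,14,16]
8<13: swap(0,0), lo=1 mid=1 ⇒ [8,13,17,12,10,3,14,16]
13=13: mid=2
17>13: swap(2,6), hi=5 ⇒ [8,13,14,12,10,3,17,16]
14>13: swap(2,5), hi=4 ⇒ [8,13,3,12,10,14,17,16]
3<13: swap(1,2), lo=2 mid=3 ⇒ [8,3,13,12,10,14,17,16]
12<13: swap(2,3), lo=3 mid=4 ⇒ [8,3,12,13,10,14,17,16]
10<13: swap(3,4), lo=4 mid=5 ⇒ [8,3,12,10,13,14,17,16]
done. lo=4 hi=4; arr=[8,3,12,10,13,14,17,16]

(4, 4)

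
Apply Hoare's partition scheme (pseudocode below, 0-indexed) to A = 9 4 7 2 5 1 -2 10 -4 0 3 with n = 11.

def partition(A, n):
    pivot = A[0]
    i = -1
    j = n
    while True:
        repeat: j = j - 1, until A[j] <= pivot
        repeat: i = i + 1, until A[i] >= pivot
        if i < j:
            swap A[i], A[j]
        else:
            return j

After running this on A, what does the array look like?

3 4 7 2 5 1 -2 0 -4 10 9

pivot = A[0] = 9; i = -1, j = 11
j→10 (A[10]=3≤9), i→0 (A[0]=9≥9); i<j, swap → 3 4 7 2 5 1 -2 10 -4 0 9
j→9 (A[9]=0≤9), i→7 (A[7]=10≥9); i<j, swap → 3 4 7 2 5 1 -2 0 -4 10 9
j→8, i→9; i≥j, return j=8. A = 3 4 7 2 5 1 -2 0 -4 10 9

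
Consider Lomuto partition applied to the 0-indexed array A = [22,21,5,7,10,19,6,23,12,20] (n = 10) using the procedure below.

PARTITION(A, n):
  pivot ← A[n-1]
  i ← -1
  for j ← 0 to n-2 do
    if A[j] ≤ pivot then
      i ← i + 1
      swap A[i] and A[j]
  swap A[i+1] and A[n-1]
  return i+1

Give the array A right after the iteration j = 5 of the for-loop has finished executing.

[5,7,10,19,22,21,6,23,12,20]

pivot=20, i=-1
j=0: 22>20, skip
j=1: 21>20, skip
j=2: 5≤20, i=0, swap(0,2) ⇒ [5,21,22,7,10,19,6,23,12,20]
j=3: 7≤20, i=1, swap(1,3) ⇒ [5,7,22,21,10,19,6,23,12,20]
j=4: 10≤20, i=2, swap(2,4) ⇒ [5,7,10,21,22,19,6,23,12,20]
j=5: 19≤20, i=3, swap(3,5) ⇒ [5,7,10,19,22,21,6,23,12,20]
(after j=5) A = [5,7,10,19,22,21,6,23,12,20]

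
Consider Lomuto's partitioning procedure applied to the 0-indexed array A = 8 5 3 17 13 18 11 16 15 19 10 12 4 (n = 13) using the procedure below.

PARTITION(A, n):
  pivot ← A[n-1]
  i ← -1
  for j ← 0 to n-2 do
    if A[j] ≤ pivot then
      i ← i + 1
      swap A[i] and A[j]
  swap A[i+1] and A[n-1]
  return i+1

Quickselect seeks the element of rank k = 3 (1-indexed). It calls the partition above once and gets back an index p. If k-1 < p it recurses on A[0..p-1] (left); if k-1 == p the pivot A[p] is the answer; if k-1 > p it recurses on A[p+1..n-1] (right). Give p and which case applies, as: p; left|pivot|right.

pivot=4, i=-1
j=0: 8>4, skip
j=1: 5>4, skip
j=2: 3≤4, i=0, swap(0,2) ⇒ 3 5 8 17 13 18 11 16 15 19 10 12 4
j=3: 17>4, skip
j=4: 13>4, skip
j=5: 18>4, skip
j=6: 11>4, skip
j=7: 16>4, skip
j=8: 15>4, skip
j=9: 19>4, skip
j=10: 10>4, skip
j=11: 12>4, skip
swap(1,12) ⇒ 3 4 8 17 13 18 11 16 15 19 10 12 5; return 1
p = 1; k-1 = 2 > 1 ⇒ right

1; right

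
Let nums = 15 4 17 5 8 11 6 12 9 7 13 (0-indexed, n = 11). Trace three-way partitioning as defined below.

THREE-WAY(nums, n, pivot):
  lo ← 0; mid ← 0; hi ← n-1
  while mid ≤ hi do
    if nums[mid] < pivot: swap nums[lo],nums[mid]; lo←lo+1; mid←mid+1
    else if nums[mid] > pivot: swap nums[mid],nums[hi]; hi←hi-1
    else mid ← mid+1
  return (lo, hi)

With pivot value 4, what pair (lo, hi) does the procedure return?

pivot = 4; lo=0, mid=0, hi=10
nums[mid]=15>4: swap nums[0],nums[10]; hi=9 → 13 4 17 5 8 11 6 12 9 7 15
nums[mid]=13>4: swap nums[0],nums[9]; hi=8 → 7 4 17 5 8 11 6 12 9 13 15
nums[mid]=7>4: swap nums[0],nums[8]; hi=7 → 9 4 17 5 8 11 6 12 7 13 15
nums[mid]=9>4: swap nums[0],nums[7]; hi=6 → 12 4 17 5 8 11 6 9 7 13 15
nums[mid]=12>4: swap nums[0],nums[6]; hi=5 → 6 4 17 5 8 11 12 9 7 13 15
nums[mid]=6>4: swap nums[0],nums[5]; hi=4 → 11 4 17 5 8 6 12 9 7 13 15
nums[mid]=11>4: swap nums[0],nums[4]; hi=3 → 8 4 17 5 11 6 12 9 7 13 15
nums[mid]=8>4: swap nums[0],nums[3]; hi=2 → 5 4 17 8 11 6 12 9 7 13 15
nums[mid]=5>4: swap nums[0],nums[2]; hi=1 → 17 4 5 8 11 6 12 9 7 13 15
nums[mid]=17>4: swap nums[0],nums[1]; hi=0 → 4 17 5 8 11 6 12 9 7 13 15
nums[mid]=4=4: mid=1
end: lo=0, hi=0; nums = 4 17 5 8 11 6 12 9 7 13 15

(0, 0)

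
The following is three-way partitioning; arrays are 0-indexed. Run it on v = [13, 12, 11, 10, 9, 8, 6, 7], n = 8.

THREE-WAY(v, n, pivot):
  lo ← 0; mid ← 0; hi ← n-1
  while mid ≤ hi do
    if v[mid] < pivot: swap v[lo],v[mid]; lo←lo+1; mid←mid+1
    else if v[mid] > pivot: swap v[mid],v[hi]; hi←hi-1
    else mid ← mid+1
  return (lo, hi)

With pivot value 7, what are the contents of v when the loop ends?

[6, 7, 10, 9, 8, 11, 12, 13]

pivot = 7; lo=0, mid=0, hi=7
v[mid]=13>7: swap v[0],v[7]; hi=6 → [7, 12, 11, 10, 9, 8, 6, 13]
v[mid]=7=7: mid=1
v[mid]=12>7: swap v[1],v[6]; hi=5 → [7, 6, 11, 10, 9, 8, 12, 13]
v[mid]=6<7: swap v[0],v[1]; lo=1,mid=2 → [6, 7, 11, 10, 9, 8, 12, 13]
v[mid]=11>7: swap v[2],v[5]; hi=4 → [6, 7, 8, 10, 9, 11, 12, 13]
v[mid]=8>7: swap v[2],v[4]; hi=3 → [6, 7, 9, 10, 8, 11, 12, 13]
v[mid]=9>7: swap v[2],v[3]; hi=2 → [6, 7, 10, 9, 8, 11, 12, 13]
v[mid]=10>7: swap v[2],v[2]; hi=1 → [6, 7, 10, 9, 8, 11, 12, 13]
end: lo=1, hi=1; v = [6, 7, 10, 9, 8, 11, 12, 13]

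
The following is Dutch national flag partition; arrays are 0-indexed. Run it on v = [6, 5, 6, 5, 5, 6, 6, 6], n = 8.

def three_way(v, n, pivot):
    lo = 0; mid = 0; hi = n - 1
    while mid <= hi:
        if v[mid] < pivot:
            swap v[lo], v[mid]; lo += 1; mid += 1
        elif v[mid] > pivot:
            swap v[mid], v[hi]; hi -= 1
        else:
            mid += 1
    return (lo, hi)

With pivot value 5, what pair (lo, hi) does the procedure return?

(0, 2)

lo=0 mid=0 hi=7
6>5: swap(0,7), hi=6 ⇒ [6, 5, 6, 5, 5, 6, 6, 6]
6>5: swap(0,6), hi=5 ⇒ [6, 5, 6, 5, 5, 6, 6, 6]
6>5: swap(0,5), hi=4 ⇒ [6, 5, 6, 5, 5, 6, 6, 6]
6>5: swap(0,4), hi=3 ⇒ [5, 5, 6, 5, 6, 6, 6, 6]
5=5: mid=1
5=5: mid=2
6>5: swap(2,3), hi=2 ⇒ [5, 5, 5, 6, 6, 6, 6, 6]
5=5: mid=3
done. lo=0 hi=2; v=[5, 5, 5, 6, 6, 6, 6, 6]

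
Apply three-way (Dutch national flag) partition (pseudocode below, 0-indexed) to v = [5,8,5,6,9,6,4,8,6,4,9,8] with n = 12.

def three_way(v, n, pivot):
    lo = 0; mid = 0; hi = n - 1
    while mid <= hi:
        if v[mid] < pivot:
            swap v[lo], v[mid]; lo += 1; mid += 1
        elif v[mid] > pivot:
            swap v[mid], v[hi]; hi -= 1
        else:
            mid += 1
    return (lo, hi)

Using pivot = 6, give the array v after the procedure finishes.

[5,4,5,4,6,6,6,8,9,9,8,8]

lo=0 mid=0 hi=11
5<6: swap(0,0), lo=1 mid=1 ⇒ [5,8,5,6,9,6,4,8,6,4,9,8]
8>6: swap(1,11), hi=10 ⇒ [5,8,5,6,9,6,4,8,6,4,9,8]
8>6: swap(1,10), hi=9 ⇒ [5,9,5,6,9,6,4,8,6,4,8,8]
9>6: swap(1,9), hi=8 ⇒ [5,4,5,6,9,6,4,8,6,9,8,8]
4<6: swap(1,1), lo=2 mid=2 ⇒ [5,4,5,6,9,6,4,8,6,9,8,8]
5<6: swap(2,2), lo=3 mid=3 ⇒ [5,4,5,6,9,6,4,8,6,9,8,8]
6=6: mid=4
9>6: swap(4,8), hi=7 ⇒ [5,4,5,6,6,6,4,8,9,9,8,8]
6=6: mid=5
6=6: mid=6
4<6: swap(3,6), lo=4 mid=7 ⇒ [5,4,5,4,6,6,6,8,9,9,8,8]
8>6: swap(7,7), hi=6 ⇒ [5,4,5,4,6,6,6,8,9,9,8,8]
done. lo=4 hi=6; v=[5,4,5,4,6,6,6,8,9,9,8,8]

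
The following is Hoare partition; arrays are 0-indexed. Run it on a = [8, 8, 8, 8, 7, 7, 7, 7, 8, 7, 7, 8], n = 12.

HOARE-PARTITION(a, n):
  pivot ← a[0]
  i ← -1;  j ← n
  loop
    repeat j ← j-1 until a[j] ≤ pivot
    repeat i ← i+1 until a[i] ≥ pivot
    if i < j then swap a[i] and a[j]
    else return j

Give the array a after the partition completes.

pivot = a[0] = 8; i = -1, j = 12
j→11 (a[11]=8≤8), i→0 (a[0]=8≥8); i<j, swap → [8, 8, 8, 8, 7, 7, 7, 7, 8, 7, 7, 8]
j→10 (a[10]=7≤8), i→1 (a[1]=8≥8); i<j, swap → [8, 7, 8, 8, 7, 7, 7, 7, 8, 7, 8, 8]
j→9 (a[9]=7≤8), i→2 (a[2]=8≥8); i<j, swap → [8, 7, 7, 8, 7, 7, 7, 7, 8, 8, 8, 8]
j→8 (a[8]=8≤8), i→3 (a[3]=8≥8); i<j, swap → [8, 7, 7, 8, 7, 7, 7, 7, 8, 8, 8, 8]
j→7, i→8; i≥j, return j=7. a = [8, 7, 7, 8, 7, 7, 7, 7, 8, 8, 8, 8]

[8, 7, 7, 8, 7, 7, 7, 7, 8, 8, 8, 8]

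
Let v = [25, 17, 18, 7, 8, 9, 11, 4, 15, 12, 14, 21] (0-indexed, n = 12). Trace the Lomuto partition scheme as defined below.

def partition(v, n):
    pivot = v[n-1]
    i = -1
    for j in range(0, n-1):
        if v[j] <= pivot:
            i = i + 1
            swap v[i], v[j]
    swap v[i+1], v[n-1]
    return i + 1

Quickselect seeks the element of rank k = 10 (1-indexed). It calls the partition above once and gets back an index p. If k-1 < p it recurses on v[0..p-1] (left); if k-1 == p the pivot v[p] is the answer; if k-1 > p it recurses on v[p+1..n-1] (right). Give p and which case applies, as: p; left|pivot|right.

10; left

pivot=21, i=-1
j=0: 25>21, skip
j=1: 17≤21, i=0, swap(0,1) ⇒ [17, 25, 18, 7, 8, 9, 11, 4, 15, 12, 14, 21]
j=2: 18≤21, i=1, swap(1,2) ⇒ [17, 18, 25, 7, 8, 9, 11, 4, 15, 12, 14, 21]
j=3: 7≤21, i=2, swap(2,3) ⇒ [17, 18, 7, 25, 8, 9, 11, 4, 15, 12, 14, 21]
j=4: 8≤21, i=3, swap(3,4) ⇒ [17, 18, 7, 8, 25, 9, 11, 4, 15, 12, 14, 21]
j=5: 9≤21, i=4, swap(4,5) ⇒ [17, 18, 7, 8, 9, 25, 11, 4, 15, 12, 14, 21]
j=6: 11≤21, i=5, swap(5,6) ⇒ [17, 18, 7, 8, 9, 11, 25, 4, 15, 12, 14, 21]
j=7: 4≤21, i=6, swap(6,7) ⇒ [17, 18, 7, 8, 9, 11, 4, 25, 15, 12, 14, 21]
j=8: 15≤21, i=7, swap(7,8) ⇒ [17, 18, 7, 8, 9, 11, 4, 15, 25, 12, 14, 21]
j=9: 12≤21, i=8, swap(8,9) ⇒ [17, 18, 7, 8, 9, 11, 4, 15, 12, 25, 14, 21]
j=10: 14≤21, i=9, swap(9,10) ⇒ [17, 18, 7, 8, 9, 11, 4, 15, 12, 14, 25, 21]
swap(10,11) ⇒ [17, 18, 7, 8, 9, 11, 4, 15, 12, 14, 21, 25]; return 10
p = 10; k-1 = 9 < 10 ⇒ left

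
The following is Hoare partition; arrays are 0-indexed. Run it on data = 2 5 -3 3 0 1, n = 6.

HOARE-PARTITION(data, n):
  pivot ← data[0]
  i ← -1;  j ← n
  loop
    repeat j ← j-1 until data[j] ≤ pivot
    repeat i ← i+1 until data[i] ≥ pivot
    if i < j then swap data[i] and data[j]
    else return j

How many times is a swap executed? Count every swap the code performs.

2

pivot = data[0] = 2; i = -1, j = 6
j→5 (data[5]=1≤2), i→0 (data[0]=2≥2); i<j, swap → 1 5 -3 3 0 2
j→4 (data[4]=0≤2), i→1 (data[1]=5≥2); i<j, swap → 1 0 -3 3 5 2
j→2, i→3; i≥j, return j=2. data = 1 0 -3 3 5 2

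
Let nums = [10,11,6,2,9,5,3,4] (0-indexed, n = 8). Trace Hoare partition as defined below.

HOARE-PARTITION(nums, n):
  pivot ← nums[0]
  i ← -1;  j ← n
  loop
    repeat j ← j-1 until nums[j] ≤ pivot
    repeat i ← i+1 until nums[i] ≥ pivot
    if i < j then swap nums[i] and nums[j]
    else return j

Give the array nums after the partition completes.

[4,3,6,2,9,5,11,10]

pivot=10
j stops at 7 (4), i stops at 0 (10); swap ⇒ [4,11,6,2,9,5,3,10]
j stops at 6 (3), i stops at 1 (11); swap ⇒ [4,3,6,2,9,5,11,10]
j stops at 5, i stops at 6; i≥j ⇒ return 5. nums=[4,3,6,2,9,5,11,10]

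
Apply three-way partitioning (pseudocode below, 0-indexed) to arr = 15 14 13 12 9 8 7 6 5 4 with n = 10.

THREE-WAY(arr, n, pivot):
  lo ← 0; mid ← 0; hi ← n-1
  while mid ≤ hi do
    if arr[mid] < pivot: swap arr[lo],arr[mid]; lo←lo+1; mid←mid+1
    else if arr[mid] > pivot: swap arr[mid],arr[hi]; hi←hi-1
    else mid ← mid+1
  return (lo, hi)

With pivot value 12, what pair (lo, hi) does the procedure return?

(6, 6)

pivot = 12; lo=0, mid=0, hi=9
arr[mid]=15>12: swap arr[0],arr[9]; hi=8 → 4 14 13 12 9 8 7 6 5 15
arr[mid]=4<12: swap arr[0],arr[0]; lo=1,mid=1 → 4 14 13 12 9 8 7 6 5 15
arr[mid]=14>12: swap arr[1],arr[8]; hi=7 → 4 5 13 12 9 8 7 6 14 15
arr[mid]=5<12: swap arr[1],arr[1]; lo=2,mid=2 → 4 5 13 12 9 8 7 6 14 15
arr[mid]=13>12: swap arr[2],arr[7]; hi=6 → 4 5 6 12 9 8 7 13 14 15
arr[mid]=6<12: swap arr[2],arr[2]; lo=3,mid=3 → 4 5 6 12 9 8 7 13 14 15
arr[mid]=12=12: mid=4
arr[mid]=9<12: swap arr[3],arr[4]; lo=4,mid=5 → 4 5 6 9 12 8 7 13 14 15
arr[mid]=8<12: swap arr[4],arr[5]; lo=5,mid=6 → 4 5 6 9 8 12 7 13 14 15
arr[mid]=7<12: swap arr[5],arr[6]; lo=6,mid=7 → 4 5 6 9 8 7 12 13 14 15
end: lo=6, hi=6; arr = 4 5 6 9 8 7 12 13 14 15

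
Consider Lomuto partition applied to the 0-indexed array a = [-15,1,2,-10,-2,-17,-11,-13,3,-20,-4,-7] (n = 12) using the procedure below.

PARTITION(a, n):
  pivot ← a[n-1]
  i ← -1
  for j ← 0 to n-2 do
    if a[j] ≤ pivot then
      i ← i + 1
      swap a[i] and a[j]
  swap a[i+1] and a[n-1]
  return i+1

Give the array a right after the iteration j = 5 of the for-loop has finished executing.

[-15,-10,-17,1,-2,2,-11,-13,3,-20,-4,-7]

pivot=-7, i=-1
j=0: -15≤-7, i=0, swap(0,0) ⇒ [-15,1,2,-10,-2,-17,-11,-13,3,-20,-4,-7]
j=1: 1>-7, skip
j=2: 2>-7, skip
j=3: -10≤-7, i=1, swap(1,3) ⇒ [-15,-10,2,1,-2,-17,-11,-13,3,-20,-4,-7]
j=4: -2>-7, skip
j=5: -17≤-7, i=2, swap(2,5) ⇒ [-15,-10,-17,1,-2,2,-11,-13,3,-20,-4,-7]
(after j=5) a = [-15,-10,-17,1,-2,2,-11,-13,3,-20,-4,-7]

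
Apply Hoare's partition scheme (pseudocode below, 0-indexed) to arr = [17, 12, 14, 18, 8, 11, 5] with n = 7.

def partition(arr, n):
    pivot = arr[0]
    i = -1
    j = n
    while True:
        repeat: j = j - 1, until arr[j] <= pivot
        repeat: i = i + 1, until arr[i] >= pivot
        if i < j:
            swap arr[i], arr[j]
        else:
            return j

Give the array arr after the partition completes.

pivot=17
j stops at 6 (5), i stops at 0 (17); swap ⇒ [5, 12, 14, 18, 8, 11, 17]
j stops at 5 (11), i stops at 3 (18); swap ⇒ [5, 12, 14, 11, 8, 18, 17]
j stops at 4, i stops at 5; i≥j ⇒ return 4. arr=[5, 12, 14, 11, 8, 18, 17]

[5, 12, 14, 11, 8, 18, 17]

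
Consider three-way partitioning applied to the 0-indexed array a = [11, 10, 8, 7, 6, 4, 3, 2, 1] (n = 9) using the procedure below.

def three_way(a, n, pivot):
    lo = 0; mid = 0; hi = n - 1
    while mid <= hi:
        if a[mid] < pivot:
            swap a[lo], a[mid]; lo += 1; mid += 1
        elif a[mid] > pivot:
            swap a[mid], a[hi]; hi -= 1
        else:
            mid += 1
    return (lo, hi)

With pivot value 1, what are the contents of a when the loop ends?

pivot = 1; lo=0, mid=0, hi=8
a[mid]=11>1: swap a[0],a[8]; hi=7 → [1, 10, 8, 7, 6, 4, 3, 2, 11]
a[mid]=1=1: mid=1
a[mid]=10>1: swap a[1],a[7]; hi=6 → [1, 2, 8, 7, 6, 4, 3, 10, 11]
a[mid]=2>1: swap a[1],a[6]; hi=5 → [1, 3, 8, 7, 6, 4, 2, 10, 11]
a[mid]=3>1: swap a[1],a[5]; hi=4 → [1, 4, 8, 7, 6, 3, 2, 10, 11]
a[mid]=4>1: swap a[1],a[4]; hi=3 → [1, 6, 8, 7, 4, 3, 2, 10, 11]
a[mid]=6>1: swap a[1],a[3]; hi=2 → [1, 7, 8, 6, 4, 3, 2, 10, 11]
a[mid]=7>1: swap a[1],a[2]; hi=1 → [1, 8, 7, 6, 4, 3, 2, 10, 11]
a[mid]=8>1: swap a[1],a[1]; hi=0 → [1, 8, 7, 6, 4, 3, 2, 10, 11]
end: lo=0, hi=0; a = [1, 8, 7, 6, 4, 3, 2, 10, 11]

[1, 8, 7, 6, 4, 3, 2, 10, 11]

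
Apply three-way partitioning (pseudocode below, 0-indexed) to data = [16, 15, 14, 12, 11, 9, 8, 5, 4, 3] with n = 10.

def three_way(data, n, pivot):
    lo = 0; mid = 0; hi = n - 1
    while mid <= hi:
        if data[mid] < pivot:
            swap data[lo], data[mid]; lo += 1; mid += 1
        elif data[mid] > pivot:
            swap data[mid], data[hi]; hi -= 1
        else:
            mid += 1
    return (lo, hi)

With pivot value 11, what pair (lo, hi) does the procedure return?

(5, 5)

lo=0 mid=0 hi=9
16>11: swap(0,9), hi=8 ⇒ [3, 15, 14, 12, 11, 9, 8, 5, 4, 16]
3<11: swap(0,0), lo=1 mid=1 ⇒ [3, 15, 14, 12, 11, 9, 8, 5, 4, 16]
15>11: swap(1,8), hi=7 ⇒ [3, 4, 14, 12, 11, 9, 8, 5, 15, 16]
4<11: swap(1,1), lo=2 mid=2 ⇒ [3, 4, 14, 12, 11, 9, 8, 5, 15, 16]
14>11: swap(2,7), hi=6 ⇒ [3, 4, 5, 12, 11, 9, 8, 14, 15, 16]
5<11: swap(2,2), lo=3 mid=3 ⇒ [3, 4, 5, 12, 11, 9, 8, 14, 15, 16]
12>11: swap(3,6), hi=5 ⇒ [3, 4, 5, 8, 11, 9, 12, 14, 15, 16]
8<11: swap(3,3), lo=4 mid=4 ⇒ [3, 4, 5, 8, 11, 9, 12, 14, 15, 16]
11=11: mid=5
9<11: swap(4,5), lo=5 mid=6 ⇒ [3, 4, 5, 8, 9, 11, 12, 14, 15, 16]
done. lo=5 hi=5; data=[3, 4, 5, 8, 9, 11, 12, 14, 15, 16]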